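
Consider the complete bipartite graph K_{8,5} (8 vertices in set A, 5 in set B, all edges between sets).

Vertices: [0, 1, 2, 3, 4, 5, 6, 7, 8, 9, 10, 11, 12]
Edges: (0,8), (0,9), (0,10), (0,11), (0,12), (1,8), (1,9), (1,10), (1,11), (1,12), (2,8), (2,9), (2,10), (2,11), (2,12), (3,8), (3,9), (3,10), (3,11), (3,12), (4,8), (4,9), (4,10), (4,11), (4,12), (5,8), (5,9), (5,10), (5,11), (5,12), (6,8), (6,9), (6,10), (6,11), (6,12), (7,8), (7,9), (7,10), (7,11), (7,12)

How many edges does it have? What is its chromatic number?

K_{8,5} has 8 * 5 = 40 edges.
Bipartite graphs have chromatic number 2 (color each partition differently).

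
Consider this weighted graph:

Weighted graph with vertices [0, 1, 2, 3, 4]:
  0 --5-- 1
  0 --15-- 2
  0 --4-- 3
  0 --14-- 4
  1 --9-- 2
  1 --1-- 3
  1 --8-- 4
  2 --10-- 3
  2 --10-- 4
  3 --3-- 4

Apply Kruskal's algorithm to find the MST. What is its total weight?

Applying Kruskal's algorithm (sort edges by weight, add if no cycle):
  Add (1,3) w=1
  Add (3,4) w=3
  Add (0,3) w=4
  Skip (0,1) w=5 (creates cycle)
  Skip (1,4) w=8 (creates cycle)
  Add (1,2) w=9
  Skip (2,4) w=10 (creates cycle)
  Skip (2,3) w=10 (creates cycle)
  Skip (0,4) w=14 (creates cycle)
  Skip (0,2) w=15 (creates cycle)
MST weight = 17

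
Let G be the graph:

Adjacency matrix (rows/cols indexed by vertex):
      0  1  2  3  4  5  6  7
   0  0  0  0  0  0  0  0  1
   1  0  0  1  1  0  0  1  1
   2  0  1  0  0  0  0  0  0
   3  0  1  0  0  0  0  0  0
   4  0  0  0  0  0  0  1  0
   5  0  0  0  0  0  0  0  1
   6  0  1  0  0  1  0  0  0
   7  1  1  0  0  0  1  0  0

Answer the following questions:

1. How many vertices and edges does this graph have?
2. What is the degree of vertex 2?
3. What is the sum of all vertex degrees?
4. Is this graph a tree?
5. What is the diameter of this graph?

Count: 8 vertices, 7 edges.
Vertex 2 has neighbors [1], degree = 1.
Handshaking lemma: 2 * 7 = 14.
A graph is a tree iff it is connected and has exactly n-1 edges. This graph is connected (all 8 vertices in one component) and has 8-1 = 7 edges. It is a tree.
Diameter (longest shortest path) = 4.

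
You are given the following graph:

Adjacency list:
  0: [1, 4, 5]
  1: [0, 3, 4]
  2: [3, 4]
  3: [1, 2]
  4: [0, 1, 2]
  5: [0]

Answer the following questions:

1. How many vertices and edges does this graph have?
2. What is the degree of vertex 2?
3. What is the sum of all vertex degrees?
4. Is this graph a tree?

Count: 6 vertices, 7 edges.
Vertex 2 has neighbors [3, 4], degree = 2.
Handshaking lemma: 2 * 7 = 14.
A tree on 6 vertices has 5 edges. This graph has 7 edges (2 extra). Not a tree.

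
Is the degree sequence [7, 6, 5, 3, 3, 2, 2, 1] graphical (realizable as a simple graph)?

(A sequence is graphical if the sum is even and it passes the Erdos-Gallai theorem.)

Sum of degrees = 29. Sum is odd, so the sequence is NOT graphical.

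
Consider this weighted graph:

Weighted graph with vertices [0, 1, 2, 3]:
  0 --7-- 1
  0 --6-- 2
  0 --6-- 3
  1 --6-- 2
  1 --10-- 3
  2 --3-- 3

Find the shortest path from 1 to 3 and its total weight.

Using Dijkstra's algorithm from vertex 1:
Shortest path: 1 -> 2 -> 3
Total weight: 6 + 3 = 9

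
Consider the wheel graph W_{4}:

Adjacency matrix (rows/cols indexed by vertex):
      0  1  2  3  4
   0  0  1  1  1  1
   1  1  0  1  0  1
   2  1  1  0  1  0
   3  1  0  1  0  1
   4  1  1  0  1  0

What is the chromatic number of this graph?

W_{4} = C_{4} plus a hub adjacent to every cycle vertex.
The outer cycle needs 2 colors (even cycle); the hub is adjacent to all of them so needs a fresh color.
Chromatic number = 2 + 1 = 3.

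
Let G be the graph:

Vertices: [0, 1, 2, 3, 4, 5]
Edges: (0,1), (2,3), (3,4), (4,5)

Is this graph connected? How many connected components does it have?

Checking connectivity: the graph has 2 connected component(s).
Components: [[0, 1], [2, 3, 4, 5]]. The graph is NOT connected.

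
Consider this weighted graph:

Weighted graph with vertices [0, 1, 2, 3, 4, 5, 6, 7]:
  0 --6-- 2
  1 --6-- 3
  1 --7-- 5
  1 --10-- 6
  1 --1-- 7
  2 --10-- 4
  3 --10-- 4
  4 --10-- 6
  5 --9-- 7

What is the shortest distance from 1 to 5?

Using Dijkstra's algorithm from vertex 1:
Shortest path: 1 -> 5
Total weight: 7 = 7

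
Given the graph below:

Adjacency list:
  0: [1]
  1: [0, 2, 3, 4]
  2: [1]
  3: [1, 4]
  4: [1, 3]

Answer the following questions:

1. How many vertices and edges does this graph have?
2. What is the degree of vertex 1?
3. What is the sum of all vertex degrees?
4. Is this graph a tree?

Count: 5 vertices, 5 edges.
Vertex 1 has neighbors [0, 2, 3, 4], degree = 4.
Handshaking lemma: 2 * 5 = 10.
A tree on 5 vertices has 4 edges. This graph has 5 edges (1 extra). Not a tree.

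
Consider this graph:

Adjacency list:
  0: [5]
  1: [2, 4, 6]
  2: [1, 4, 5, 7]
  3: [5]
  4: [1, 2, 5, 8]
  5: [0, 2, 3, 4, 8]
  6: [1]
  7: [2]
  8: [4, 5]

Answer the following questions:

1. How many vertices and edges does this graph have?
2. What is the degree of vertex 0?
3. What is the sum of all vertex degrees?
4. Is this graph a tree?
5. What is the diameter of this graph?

Count: 9 vertices, 11 edges.
Vertex 0 has neighbors [5], degree = 1.
Handshaking lemma: 2 * 11 = 22.
A tree on 9 vertices has 8 edges. This graph has 11 edges (3 extra). Not a tree.
Diameter (longest shortest path) = 4.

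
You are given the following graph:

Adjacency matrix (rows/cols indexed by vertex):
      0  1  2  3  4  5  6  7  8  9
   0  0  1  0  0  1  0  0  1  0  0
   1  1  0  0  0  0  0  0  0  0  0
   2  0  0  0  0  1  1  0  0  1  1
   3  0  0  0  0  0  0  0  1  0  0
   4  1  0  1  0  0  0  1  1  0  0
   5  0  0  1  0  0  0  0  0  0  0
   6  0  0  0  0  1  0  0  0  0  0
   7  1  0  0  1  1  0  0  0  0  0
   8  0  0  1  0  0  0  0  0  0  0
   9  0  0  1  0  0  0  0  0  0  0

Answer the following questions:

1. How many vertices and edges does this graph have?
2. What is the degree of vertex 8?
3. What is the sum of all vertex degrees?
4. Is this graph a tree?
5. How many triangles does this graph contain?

Count: 10 vertices, 10 edges.
Vertex 8 has neighbors [2], degree = 1.
Handshaking lemma: 2 * 10 = 20.
A tree on 10 vertices has 9 edges. This graph has 10 edges (1 extra). Not a tree.
Number of triangles = 1.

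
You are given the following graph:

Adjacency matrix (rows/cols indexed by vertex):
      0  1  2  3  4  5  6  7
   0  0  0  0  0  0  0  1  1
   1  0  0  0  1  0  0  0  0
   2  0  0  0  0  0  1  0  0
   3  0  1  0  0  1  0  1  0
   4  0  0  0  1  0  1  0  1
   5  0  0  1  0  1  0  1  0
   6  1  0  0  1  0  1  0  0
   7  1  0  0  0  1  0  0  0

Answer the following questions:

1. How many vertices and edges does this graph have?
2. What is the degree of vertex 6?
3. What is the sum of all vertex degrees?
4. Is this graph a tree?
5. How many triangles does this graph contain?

Count: 8 vertices, 9 edges.
Vertex 6 has neighbors [0, 3, 5], degree = 3.
Handshaking lemma: 2 * 9 = 18.
A tree on 8 vertices has 7 edges. This graph has 9 edges (2 extra). Not a tree.
Number of triangles = 0.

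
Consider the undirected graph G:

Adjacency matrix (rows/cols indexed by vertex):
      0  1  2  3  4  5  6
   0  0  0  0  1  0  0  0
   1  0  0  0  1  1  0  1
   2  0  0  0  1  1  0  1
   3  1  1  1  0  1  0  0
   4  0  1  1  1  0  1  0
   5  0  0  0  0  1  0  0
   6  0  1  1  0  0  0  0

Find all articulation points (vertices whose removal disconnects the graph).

An articulation point is a vertex whose removal disconnects the graph.
Articulation points: [3, 4]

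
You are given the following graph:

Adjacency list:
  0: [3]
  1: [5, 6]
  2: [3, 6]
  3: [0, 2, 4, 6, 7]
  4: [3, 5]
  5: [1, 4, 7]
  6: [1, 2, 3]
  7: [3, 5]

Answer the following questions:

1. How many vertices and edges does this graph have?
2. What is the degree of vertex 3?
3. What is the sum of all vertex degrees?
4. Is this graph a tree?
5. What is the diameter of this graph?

Count: 8 vertices, 10 edges.
Vertex 3 has neighbors [0, 2, 4, 6, 7], degree = 5.
Handshaking lemma: 2 * 10 = 20.
A tree on 8 vertices has 7 edges. This graph has 10 edges (3 extra). Not a tree.
Diameter (longest shortest path) = 3.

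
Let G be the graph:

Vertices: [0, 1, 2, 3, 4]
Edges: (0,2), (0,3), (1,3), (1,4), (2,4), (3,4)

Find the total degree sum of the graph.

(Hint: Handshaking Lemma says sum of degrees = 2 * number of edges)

Count edges: 6 edges.
By Handshaking Lemma: sum of degrees = 2 * 6 = 12.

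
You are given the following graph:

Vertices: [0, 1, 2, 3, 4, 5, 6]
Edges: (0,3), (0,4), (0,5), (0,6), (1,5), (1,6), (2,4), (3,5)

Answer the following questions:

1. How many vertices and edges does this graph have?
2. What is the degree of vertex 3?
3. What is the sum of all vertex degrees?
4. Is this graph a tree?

Count: 7 vertices, 8 edges.
Vertex 3 has neighbors [0, 5], degree = 2.
Handshaking lemma: 2 * 8 = 16.
A tree on 7 vertices has 6 edges. This graph has 8 edges (2 extra). Not a tree.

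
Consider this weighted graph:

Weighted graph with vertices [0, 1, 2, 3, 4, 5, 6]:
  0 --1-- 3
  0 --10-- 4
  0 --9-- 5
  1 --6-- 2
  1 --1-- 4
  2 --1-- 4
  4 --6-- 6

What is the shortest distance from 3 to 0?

Using Dijkstra's algorithm from vertex 3:
Shortest path: 3 -> 0
Total weight: 1 = 1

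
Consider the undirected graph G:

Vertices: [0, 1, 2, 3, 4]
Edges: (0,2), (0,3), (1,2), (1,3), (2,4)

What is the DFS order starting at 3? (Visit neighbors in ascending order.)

DFS from vertex 3 (neighbors processed in ascending order):
Visit order: 3, 0, 2, 1, 4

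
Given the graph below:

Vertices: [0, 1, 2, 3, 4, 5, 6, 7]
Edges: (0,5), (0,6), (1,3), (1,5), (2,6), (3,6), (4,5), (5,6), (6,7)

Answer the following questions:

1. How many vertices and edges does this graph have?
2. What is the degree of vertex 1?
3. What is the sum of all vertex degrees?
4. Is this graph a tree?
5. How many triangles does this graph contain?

Count: 8 vertices, 9 edges.
Vertex 1 has neighbors [3, 5], degree = 2.
Handshaking lemma: 2 * 9 = 18.
A tree on 8 vertices has 7 edges. This graph has 9 edges (2 extra). Not a tree.
Number of triangles = 1.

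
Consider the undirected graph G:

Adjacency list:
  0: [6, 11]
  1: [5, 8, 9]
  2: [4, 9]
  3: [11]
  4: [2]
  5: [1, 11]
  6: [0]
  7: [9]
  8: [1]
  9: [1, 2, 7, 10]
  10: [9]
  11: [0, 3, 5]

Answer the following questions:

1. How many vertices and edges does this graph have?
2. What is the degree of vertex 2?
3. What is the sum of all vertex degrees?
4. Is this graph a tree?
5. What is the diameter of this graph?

Count: 12 vertices, 11 edges.
Vertex 2 has neighbors [4, 9], degree = 2.
Handshaking lemma: 2 * 11 = 22.
A graph is a tree iff it is connected and has exactly n-1 edges. This graph is connected (all 12 vertices in one component) and has 12-1 = 11 edges. It is a tree.
Diameter (longest shortest path) = 7.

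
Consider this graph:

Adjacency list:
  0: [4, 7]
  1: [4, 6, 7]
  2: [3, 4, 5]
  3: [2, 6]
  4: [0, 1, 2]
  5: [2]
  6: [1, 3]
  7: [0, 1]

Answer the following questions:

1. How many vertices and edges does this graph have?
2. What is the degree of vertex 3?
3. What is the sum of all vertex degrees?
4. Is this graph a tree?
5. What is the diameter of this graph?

Count: 8 vertices, 9 edges.
Vertex 3 has neighbors [2, 6], degree = 2.
Handshaking lemma: 2 * 9 = 18.
A tree on 8 vertices has 7 edges. This graph has 9 edges (2 extra). Not a tree.
Diameter (longest shortest path) = 4.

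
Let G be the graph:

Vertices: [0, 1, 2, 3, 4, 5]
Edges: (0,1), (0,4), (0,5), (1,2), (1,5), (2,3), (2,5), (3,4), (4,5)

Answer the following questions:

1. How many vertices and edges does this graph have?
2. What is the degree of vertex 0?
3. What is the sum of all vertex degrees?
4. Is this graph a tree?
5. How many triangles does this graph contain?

Count: 6 vertices, 9 edges.
Vertex 0 has neighbors [1, 4, 5], degree = 3.
Handshaking lemma: 2 * 9 = 18.
A tree on 6 vertices has 5 edges. This graph has 9 edges (4 extra). Not a tree.
Number of triangles = 3.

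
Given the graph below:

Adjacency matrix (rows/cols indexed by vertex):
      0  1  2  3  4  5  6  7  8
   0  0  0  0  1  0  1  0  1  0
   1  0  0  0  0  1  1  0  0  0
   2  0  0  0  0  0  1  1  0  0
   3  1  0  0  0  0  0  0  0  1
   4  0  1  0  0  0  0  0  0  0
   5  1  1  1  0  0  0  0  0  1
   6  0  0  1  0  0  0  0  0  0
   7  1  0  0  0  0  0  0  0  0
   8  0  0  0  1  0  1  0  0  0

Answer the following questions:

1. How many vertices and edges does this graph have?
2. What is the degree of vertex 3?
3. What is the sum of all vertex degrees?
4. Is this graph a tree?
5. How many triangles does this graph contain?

Count: 9 vertices, 9 edges.
Vertex 3 has neighbors [0, 8], degree = 2.
Handshaking lemma: 2 * 9 = 18.
A tree on 9 vertices has 8 edges. This graph has 9 edges (1 extra). Not a tree.
Number of triangles = 0.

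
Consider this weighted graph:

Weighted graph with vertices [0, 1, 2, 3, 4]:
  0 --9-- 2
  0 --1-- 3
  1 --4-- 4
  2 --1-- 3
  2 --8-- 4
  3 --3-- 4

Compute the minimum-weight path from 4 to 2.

Using Dijkstra's algorithm from vertex 4:
Shortest path: 4 -> 3 -> 2
Total weight: 3 + 1 = 4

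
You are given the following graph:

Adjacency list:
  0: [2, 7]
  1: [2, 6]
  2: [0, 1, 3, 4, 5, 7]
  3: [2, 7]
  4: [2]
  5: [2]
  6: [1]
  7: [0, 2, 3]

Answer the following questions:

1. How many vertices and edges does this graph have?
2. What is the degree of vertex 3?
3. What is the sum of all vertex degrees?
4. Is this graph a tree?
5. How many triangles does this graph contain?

Count: 8 vertices, 9 edges.
Vertex 3 has neighbors [2, 7], degree = 2.
Handshaking lemma: 2 * 9 = 18.
A tree on 8 vertices has 7 edges. This graph has 9 edges (2 extra). Not a tree.
Number of triangles = 2.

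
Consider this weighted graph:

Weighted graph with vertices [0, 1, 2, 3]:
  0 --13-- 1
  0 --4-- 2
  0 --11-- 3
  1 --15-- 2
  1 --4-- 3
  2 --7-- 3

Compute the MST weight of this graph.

Applying Kruskal's algorithm (sort edges by weight, add if no cycle):
  Add (0,2) w=4
  Add (1,3) w=4
  Add (2,3) w=7
  Skip (0,3) w=11 (creates cycle)
  Skip (0,1) w=13 (creates cycle)
  Skip (1,2) w=15 (creates cycle)
MST weight = 15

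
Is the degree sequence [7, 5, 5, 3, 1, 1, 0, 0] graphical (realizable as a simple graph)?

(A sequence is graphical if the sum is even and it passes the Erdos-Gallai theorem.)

Sum of degrees = 22. Sum is even but fails Erdos-Gallai. The sequence is NOT graphical.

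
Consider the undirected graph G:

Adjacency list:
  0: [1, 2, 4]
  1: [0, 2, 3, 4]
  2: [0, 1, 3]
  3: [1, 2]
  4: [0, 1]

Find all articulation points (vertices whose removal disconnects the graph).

No articulation points. The graph is biconnected.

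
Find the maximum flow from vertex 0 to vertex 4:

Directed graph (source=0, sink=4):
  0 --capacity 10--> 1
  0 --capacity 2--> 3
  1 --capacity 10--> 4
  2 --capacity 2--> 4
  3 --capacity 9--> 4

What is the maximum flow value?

Computing max flow:
  Flow on (0->1): 10/10
  Flow on (0->3): 2/2
  Flow on (1->4): 10/10
  Flow on (3->4): 2/9
Maximum flow = 12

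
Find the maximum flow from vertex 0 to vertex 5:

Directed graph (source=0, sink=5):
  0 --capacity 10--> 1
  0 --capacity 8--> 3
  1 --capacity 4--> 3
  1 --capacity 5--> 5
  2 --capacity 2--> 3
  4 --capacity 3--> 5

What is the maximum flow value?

Computing max flow:
  Flow on (0->1): 5/10
  Flow on (1->5): 5/5
Maximum flow = 5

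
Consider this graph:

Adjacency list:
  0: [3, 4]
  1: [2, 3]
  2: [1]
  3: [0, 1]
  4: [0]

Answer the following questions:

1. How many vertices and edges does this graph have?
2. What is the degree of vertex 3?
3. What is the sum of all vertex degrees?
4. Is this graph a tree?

Count: 5 vertices, 4 edges.
Vertex 3 has neighbors [0, 1], degree = 2.
Handshaking lemma: 2 * 4 = 8.
A graph is a tree iff it is connected and has exactly n-1 edges. This graph is connected (all 5 vertices in one component) and has 5-1 = 4 edges. It is a tree.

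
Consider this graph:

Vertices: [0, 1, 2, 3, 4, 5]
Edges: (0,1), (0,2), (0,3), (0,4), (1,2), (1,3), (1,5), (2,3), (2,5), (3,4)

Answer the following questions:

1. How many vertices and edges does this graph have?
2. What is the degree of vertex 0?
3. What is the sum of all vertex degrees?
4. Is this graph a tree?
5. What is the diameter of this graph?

Count: 6 vertices, 10 edges.
Vertex 0 has neighbors [1, 2, 3, 4], degree = 4.
Handshaking lemma: 2 * 10 = 20.
A tree on 6 vertices has 5 edges. This graph has 10 edges (5 extra). Not a tree.
Diameter (longest shortest path) = 3.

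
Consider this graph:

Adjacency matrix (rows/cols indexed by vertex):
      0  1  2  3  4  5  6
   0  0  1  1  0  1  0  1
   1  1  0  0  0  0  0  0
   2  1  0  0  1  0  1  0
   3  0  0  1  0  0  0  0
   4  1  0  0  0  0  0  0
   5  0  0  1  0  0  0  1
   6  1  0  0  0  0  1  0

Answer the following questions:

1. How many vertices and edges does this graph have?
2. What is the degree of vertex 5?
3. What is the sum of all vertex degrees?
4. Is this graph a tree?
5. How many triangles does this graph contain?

Count: 7 vertices, 7 edges.
Vertex 5 has neighbors [2, 6], degree = 2.
Handshaking lemma: 2 * 7 = 14.
A tree on 7 vertices has 6 edges. This graph has 7 edges (1 extra). Not a tree.
Number of triangles = 0.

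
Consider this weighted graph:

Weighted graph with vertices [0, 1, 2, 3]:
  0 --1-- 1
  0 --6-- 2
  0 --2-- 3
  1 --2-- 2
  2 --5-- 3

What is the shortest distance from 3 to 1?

Using Dijkstra's algorithm from vertex 3:
Shortest path: 3 -> 0 -> 1
Total weight: 2 + 1 = 3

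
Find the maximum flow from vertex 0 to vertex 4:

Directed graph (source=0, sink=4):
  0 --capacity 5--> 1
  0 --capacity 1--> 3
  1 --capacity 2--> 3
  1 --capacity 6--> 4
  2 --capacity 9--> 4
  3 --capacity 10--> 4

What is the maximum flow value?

Computing max flow:
  Flow on (0->1): 5/5
  Flow on (0->3): 1/1
  Flow on (1->4): 5/6
  Flow on (3->4): 1/10
Maximum flow = 6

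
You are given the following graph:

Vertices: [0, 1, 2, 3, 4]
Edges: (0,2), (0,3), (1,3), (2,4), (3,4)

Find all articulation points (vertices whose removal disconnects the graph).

An articulation point is a vertex whose removal disconnects the graph.
Articulation points: [3]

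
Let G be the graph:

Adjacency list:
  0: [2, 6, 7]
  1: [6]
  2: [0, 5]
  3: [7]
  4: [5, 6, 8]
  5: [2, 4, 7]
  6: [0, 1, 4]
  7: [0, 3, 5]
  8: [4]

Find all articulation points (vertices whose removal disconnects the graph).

An articulation point is a vertex whose removal disconnects the graph.
Articulation points: [4, 6, 7]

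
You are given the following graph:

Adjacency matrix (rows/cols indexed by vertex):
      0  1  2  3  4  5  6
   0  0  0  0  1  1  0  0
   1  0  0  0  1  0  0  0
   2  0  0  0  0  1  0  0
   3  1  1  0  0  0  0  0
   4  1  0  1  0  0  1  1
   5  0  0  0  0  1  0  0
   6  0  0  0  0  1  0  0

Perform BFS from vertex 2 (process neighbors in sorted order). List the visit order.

BFS from vertex 2 (neighbors processed in ascending order):
Visit order: 2, 4, 0, 5, 6, 3, 1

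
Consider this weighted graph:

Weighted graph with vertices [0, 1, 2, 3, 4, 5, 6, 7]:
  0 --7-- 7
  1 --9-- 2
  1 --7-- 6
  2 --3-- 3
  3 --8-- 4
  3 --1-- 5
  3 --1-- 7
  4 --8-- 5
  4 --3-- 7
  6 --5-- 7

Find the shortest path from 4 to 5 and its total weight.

Using Dijkstra's algorithm from vertex 4:
Shortest path: 4 -> 7 -> 3 -> 5
Total weight: 3 + 1 + 1 = 5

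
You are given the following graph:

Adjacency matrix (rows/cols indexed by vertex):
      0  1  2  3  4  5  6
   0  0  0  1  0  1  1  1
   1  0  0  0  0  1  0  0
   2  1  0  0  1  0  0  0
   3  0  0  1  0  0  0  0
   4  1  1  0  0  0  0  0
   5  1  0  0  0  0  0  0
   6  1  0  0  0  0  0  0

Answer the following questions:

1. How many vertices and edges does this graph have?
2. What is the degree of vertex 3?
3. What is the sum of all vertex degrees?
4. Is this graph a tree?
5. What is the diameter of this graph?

Count: 7 vertices, 6 edges.
Vertex 3 has neighbors [2], degree = 1.
Handshaking lemma: 2 * 6 = 12.
A graph is a tree iff it is connected and has exactly n-1 edges. This graph is connected (all 7 vertices in one component) and has 7-1 = 6 edges. It is a tree.
Diameter (longest shortest path) = 4.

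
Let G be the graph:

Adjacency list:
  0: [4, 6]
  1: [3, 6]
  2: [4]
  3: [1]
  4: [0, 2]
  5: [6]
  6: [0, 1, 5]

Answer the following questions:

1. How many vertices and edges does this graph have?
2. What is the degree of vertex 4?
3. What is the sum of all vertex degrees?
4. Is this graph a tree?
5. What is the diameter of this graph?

Count: 7 vertices, 6 edges.
Vertex 4 has neighbors [0, 2], degree = 2.
Handshaking lemma: 2 * 6 = 12.
A graph is a tree iff it is connected and has exactly n-1 edges. This graph is connected (all 7 vertices in one component) and has 7-1 = 6 edges. It is a tree.
Diameter (longest shortest path) = 5.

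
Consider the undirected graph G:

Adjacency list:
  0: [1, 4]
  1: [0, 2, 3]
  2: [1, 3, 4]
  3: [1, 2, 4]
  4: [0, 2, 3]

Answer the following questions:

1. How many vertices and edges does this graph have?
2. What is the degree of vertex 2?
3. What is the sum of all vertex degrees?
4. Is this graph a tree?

Count: 5 vertices, 7 edges.
Vertex 2 has neighbors [1, 3, 4], degree = 3.
Handshaking lemma: 2 * 7 = 14.
A tree on 5 vertices has 4 edges. This graph has 7 edges (3 extra). Not a tree.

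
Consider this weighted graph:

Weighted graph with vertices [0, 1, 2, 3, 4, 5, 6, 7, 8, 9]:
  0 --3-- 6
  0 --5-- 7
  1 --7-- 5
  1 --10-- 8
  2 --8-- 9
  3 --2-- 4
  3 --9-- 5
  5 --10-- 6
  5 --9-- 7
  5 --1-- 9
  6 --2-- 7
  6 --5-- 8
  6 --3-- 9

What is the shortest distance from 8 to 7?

Using Dijkstra's algorithm from vertex 8:
Shortest path: 8 -> 6 -> 7
Total weight: 5 + 2 = 7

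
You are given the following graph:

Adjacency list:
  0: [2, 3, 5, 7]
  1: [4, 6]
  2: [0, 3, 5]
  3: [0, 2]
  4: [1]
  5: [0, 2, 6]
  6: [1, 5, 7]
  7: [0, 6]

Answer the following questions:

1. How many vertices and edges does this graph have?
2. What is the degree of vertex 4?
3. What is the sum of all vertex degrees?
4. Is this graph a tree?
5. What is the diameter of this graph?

Count: 8 vertices, 10 edges.
Vertex 4 has neighbors [1], degree = 1.
Handshaking lemma: 2 * 10 = 20.
A tree on 8 vertices has 7 edges. This graph has 10 edges (3 extra). Not a tree.
Diameter (longest shortest path) = 5.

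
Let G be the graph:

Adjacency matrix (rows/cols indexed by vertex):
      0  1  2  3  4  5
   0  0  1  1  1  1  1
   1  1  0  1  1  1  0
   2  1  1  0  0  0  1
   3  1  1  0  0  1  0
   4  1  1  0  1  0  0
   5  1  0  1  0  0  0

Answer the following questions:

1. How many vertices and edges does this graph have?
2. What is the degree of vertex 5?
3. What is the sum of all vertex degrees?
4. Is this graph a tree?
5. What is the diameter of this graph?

Count: 6 vertices, 10 edges.
Vertex 5 has neighbors [0, 2], degree = 2.
Handshaking lemma: 2 * 10 = 20.
A tree on 6 vertices has 5 edges. This graph has 10 edges (5 extra). Not a tree.
Diameter (longest shortest path) = 2.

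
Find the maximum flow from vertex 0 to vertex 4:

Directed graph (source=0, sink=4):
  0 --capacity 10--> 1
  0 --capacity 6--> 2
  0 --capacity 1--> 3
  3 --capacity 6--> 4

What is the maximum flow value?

Computing max flow:
  Flow on (0->3): 1/1
  Flow on (3->4): 1/6
Maximum flow = 1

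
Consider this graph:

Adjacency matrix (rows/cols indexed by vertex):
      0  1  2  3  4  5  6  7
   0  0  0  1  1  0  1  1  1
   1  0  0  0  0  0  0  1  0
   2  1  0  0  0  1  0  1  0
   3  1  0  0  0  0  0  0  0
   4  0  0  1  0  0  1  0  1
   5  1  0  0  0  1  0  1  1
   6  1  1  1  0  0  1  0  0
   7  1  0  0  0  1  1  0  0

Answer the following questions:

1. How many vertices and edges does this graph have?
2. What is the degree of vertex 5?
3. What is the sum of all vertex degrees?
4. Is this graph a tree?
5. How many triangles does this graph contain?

Count: 8 vertices, 12 edges.
Vertex 5 has neighbors [0, 4, 6, 7], degree = 4.
Handshaking lemma: 2 * 12 = 24.
A tree on 8 vertices has 7 edges. This graph has 12 edges (5 extra). Not a tree.
Number of triangles = 4.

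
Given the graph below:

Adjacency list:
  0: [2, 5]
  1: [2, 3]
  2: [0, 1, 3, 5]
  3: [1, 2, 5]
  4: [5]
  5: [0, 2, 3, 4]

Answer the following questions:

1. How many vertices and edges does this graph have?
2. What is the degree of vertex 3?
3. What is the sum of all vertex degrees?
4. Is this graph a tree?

Count: 6 vertices, 8 edges.
Vertex 3 has neighbors [1, 2, 5], degree = 3.
Handshaking lemma: 2 * 8 = 16.
A tree on 6 vertices has 5 edges. This graph has 8 edges (3 extra). Not a tree.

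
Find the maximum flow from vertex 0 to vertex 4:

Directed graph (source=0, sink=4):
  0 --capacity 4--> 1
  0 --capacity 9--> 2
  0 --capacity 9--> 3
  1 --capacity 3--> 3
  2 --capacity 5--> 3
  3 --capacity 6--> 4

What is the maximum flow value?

Computing max flow:
  Flow on (0->1): 1/4
  Flow on (0->2): 5/9
  Flow on (1->3): 1/3
  Flow on (2->3): 5/5
  Flow on (3->4): 6/6
Maximum flow = 6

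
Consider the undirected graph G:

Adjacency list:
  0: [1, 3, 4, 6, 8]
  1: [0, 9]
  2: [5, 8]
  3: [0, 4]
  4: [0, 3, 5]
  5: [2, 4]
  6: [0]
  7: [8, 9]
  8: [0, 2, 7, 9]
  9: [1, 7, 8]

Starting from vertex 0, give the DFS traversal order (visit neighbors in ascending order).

DFS from vertex 0 (neighbors processed in ascending order):
Visit order: 0, 1, 9, 7, 8, 2, 5, 4, 3, 6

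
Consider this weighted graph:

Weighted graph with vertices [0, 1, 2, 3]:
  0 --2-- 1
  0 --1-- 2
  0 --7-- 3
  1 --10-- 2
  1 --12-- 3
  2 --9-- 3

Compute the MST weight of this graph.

Applying Kruskal's algorithm (sort edges by weight, add if no cycle):
  Add (0,2) w=1
  Add (0,1) w=2
  Add (0,3) w=7
  Skip (2,3) w=9 (creates cycle)
  Skip (1,2) w=10 (creates cycle)
  Skip (1,3) w=12 (creates cycle)
MST weight = 10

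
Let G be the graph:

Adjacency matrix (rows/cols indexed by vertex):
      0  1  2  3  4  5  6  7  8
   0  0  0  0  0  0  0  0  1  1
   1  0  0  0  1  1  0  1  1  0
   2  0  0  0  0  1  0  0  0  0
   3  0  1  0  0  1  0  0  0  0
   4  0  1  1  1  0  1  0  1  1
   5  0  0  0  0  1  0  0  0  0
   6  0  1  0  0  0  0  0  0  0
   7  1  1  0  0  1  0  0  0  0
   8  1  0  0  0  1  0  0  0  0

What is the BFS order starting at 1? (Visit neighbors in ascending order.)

BFS from vertex 1 (neighbors processed in ascending order):
Visit order: 1, 3, 4, 6, 7, 2, 5, 8, 0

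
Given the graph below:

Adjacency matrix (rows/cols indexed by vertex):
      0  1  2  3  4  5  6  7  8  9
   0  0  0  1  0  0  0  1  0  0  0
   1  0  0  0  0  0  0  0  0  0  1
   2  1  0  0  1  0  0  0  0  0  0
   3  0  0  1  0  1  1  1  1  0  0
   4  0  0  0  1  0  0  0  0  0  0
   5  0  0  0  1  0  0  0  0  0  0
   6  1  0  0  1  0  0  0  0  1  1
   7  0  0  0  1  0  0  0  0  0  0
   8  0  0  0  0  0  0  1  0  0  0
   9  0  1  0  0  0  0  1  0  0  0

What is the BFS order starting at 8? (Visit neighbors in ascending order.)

BFS from vertex 8 (neighbors processed in ascending order):
Visit order: 8, 6, 0, 3, 9, 2, 4, 5, 7, 1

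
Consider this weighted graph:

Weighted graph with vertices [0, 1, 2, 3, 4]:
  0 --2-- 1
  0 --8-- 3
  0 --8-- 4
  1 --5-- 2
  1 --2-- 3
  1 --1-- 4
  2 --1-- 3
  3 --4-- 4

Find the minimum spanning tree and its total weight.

Applying Kruskal's algorithm (sort edges by weight, add if no cycle):
  Add (1,4) w=1
  Add (2,3) w=1
  Add (0,1) w=2
  Add (1,3) w=2
  Skip (3,4) w=4 (creates cycle)
  Skip (1,2) w=5 (creates cycle)
  Skip (0,4) w=8 (creates cycle)
  Skip (0,3) w=8 (creates cycle)
MST weight = 6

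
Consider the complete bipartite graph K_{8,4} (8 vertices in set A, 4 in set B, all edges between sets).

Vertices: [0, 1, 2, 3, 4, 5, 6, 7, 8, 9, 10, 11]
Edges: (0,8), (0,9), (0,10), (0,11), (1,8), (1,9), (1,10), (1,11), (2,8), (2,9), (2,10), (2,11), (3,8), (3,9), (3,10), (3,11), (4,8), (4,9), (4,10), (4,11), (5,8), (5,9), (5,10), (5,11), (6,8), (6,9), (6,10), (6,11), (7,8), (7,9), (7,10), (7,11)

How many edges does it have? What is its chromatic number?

K_{8,4} has 8 * 4 = 32 edges.
Bipartite graphs have chromatic number 2 (color each partition differently).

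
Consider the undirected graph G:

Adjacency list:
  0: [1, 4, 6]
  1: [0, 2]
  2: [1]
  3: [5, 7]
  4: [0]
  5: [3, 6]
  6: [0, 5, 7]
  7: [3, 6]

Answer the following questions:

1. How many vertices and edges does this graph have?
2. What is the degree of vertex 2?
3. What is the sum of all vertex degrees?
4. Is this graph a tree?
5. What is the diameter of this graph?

Count: 8 vertices, 8 edges.
Vertex 2 has neighbors [1], degree = 1.
Handshaking lemma: 2 * 8 = 16.
A tree on 8 vertices has 7 edges. This graph has 8 edges (1 extra). Not a tree.
Diameter (longest shortest path) = 5.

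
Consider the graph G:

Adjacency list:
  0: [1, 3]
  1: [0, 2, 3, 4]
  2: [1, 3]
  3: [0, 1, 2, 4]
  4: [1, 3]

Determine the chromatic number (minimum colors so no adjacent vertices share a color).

The graph has a maximum clique of size 3 (lower bound on chromatic number).
A valid 3-coloring: {0: 2, 1: 0, 2: 2, 3: 1, 4: 2}.
Chromatic number = 3.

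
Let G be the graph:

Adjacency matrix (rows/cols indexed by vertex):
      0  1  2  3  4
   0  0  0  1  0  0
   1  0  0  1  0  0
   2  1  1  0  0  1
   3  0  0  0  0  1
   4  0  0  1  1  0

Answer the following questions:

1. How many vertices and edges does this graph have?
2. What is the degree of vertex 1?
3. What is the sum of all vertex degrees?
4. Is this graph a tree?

Count: 5 vertices, 4 edges.
Vertex 1 has neighbors [2], degree = 1.
Handshaking lemma: 2 * 4 = 8.
A graph is a tree iff it is connected and has exactly n-1 edges. This graph is connected (all 5 vertices in one component) and has 5-1 = 4 edges. It is a tree.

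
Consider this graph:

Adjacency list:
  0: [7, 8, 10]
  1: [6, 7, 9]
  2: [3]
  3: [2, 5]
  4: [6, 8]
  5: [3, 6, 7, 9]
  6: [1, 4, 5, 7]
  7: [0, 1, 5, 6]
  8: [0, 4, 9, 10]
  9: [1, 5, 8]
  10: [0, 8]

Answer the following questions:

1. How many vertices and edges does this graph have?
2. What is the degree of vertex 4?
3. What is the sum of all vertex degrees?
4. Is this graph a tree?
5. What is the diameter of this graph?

Count: 11 vertices, 16 edges.
Vertex 4 has neighbors [6, 8], degree = 2.
Handshaking lemma: 2 * 16 = 32.
A tree on 11 vertices has 10 edges. This graph has 16 edges (6 extra). Not a tree.
Diameter (longest shortest path) = 5.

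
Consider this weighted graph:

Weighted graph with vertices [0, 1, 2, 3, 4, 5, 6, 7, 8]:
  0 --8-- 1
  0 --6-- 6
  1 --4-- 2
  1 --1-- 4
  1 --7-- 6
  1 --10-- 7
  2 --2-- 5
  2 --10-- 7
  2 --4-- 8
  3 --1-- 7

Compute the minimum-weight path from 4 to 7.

Using Dijkstra's algorithm from vertex 4:
Shortest path: 4 -> 1 -> 7
Total weight: 1 + 10 = 11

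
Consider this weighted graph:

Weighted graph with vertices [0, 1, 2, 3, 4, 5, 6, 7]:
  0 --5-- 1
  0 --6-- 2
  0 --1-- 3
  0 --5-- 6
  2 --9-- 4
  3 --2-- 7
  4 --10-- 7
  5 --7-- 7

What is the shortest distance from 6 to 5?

Using Dijkstra's algorithm from vertex 6:
Shortest path: 6 -> 0 -> 3 -> 7 -> 5
Total weight: 5 + 1 + 2 + 7 = 15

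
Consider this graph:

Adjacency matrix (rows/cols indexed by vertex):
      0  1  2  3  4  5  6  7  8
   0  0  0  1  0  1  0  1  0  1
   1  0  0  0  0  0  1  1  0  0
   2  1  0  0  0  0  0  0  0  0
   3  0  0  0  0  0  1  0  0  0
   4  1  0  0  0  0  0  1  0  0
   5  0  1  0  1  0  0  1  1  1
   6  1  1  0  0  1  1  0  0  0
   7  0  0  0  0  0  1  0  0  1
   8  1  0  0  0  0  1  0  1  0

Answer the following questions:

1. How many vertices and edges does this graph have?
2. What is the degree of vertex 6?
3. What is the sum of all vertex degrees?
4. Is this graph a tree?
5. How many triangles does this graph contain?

Count: 9 vertices, 12 edges.
Vertex 6 has neighbors [0, 1, 4, 5], degree = 4.
Handshaking lemma: 2 * 12 = 24.
A tree on 9 vertices has 8 edges. This graph has 12 edges (4 extra). Not a tree.
Number of triangles = 3.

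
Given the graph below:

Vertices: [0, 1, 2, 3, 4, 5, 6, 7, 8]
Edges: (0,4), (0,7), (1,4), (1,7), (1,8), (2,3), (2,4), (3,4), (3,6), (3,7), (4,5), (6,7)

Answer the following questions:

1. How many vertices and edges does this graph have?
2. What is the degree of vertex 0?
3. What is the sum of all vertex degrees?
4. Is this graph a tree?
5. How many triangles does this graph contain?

Count: 9 vertices, 12 edges.
Vertex 0 has neighbors [4, 7], degree = 2.
Handshaking lemma: 2 * 12 = 24.
A tree on 9 vertices has 8 edges. This graph has 12 edges (4 extra). Not a tree.
Number of triangles = 2.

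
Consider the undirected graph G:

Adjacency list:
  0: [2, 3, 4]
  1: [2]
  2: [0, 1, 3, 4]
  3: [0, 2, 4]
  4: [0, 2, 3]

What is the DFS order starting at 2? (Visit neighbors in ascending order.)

DFS from vertex 2 (neighbors processed in ascending order):
Visit order: 2, 0, 3, 4, 1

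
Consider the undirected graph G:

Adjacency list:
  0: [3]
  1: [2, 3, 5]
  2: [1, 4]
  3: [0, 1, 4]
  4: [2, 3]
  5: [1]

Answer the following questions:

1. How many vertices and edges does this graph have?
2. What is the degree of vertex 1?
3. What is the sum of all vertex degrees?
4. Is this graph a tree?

Count: 6 vertices, 6 edges.
Vertex 1 has neighbors [2, 3, 5], degree = 3.
Handshaking lemma: 2 * 6 = 12.
A tree on 6 vertices has 5 edges. This graph has 6 edges (1 extra). Not a tree.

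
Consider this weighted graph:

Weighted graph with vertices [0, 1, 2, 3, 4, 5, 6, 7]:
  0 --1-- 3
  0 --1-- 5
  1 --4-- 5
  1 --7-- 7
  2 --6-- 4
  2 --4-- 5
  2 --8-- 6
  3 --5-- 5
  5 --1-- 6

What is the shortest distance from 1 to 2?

Using Dijkstra's algorithm from vertex 1:
Shortest path: 1 -> 5 -> 2
Total weight: 4 + 4 = 8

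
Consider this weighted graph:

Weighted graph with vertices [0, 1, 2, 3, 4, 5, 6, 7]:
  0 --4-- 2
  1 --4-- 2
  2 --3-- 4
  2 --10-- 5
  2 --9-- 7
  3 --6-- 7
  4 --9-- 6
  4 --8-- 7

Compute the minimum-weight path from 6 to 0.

Using Dijkstra's algorithm from vertex 6:
Shortest path: 6 -> 4 -> 2 -> 0
Total weight: 9 + 3 + 4 = 16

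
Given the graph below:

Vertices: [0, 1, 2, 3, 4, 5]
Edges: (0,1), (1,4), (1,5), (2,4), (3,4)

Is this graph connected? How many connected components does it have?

Checking connectivity: the graph has 1 connected component(s).
All vertices are reachable from each other. The graph IS connected.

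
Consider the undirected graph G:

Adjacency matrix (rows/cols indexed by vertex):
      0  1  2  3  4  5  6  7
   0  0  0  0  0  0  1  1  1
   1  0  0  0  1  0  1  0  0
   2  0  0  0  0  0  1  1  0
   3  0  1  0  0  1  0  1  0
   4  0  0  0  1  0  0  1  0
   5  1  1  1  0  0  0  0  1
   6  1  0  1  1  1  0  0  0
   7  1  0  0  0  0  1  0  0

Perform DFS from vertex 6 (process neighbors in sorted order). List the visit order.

DFS from vertex 6 (neighbors processed in ascending order):
Visit order: 6, 0, 5, 1, 3, 4, 2, 7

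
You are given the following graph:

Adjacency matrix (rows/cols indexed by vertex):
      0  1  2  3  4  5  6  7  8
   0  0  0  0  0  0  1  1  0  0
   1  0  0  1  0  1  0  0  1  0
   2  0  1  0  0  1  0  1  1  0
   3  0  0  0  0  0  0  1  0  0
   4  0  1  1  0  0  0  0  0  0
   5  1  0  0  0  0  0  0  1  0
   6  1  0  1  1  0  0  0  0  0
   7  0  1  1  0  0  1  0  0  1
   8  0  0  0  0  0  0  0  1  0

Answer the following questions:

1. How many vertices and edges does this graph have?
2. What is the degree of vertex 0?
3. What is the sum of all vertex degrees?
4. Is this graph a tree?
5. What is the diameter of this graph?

Count: 9 vertices, 11 edges.
Vertex 0 has neighbors [5, 6], degree = 2.
Handshaking lemma: 2 * 11 = 22.
A tree on 9 vertices has 8 edges. This graph has 11 edges (3 extra). Not a tree.
Diameter (longest shortest path) = 4.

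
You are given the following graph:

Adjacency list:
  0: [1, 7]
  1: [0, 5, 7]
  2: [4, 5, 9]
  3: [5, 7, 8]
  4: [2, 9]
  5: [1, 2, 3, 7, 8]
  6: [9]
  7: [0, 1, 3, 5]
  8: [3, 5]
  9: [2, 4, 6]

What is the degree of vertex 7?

Vertex 7 has neighbors [0, 1, 3, 5], so deg(7) = 4.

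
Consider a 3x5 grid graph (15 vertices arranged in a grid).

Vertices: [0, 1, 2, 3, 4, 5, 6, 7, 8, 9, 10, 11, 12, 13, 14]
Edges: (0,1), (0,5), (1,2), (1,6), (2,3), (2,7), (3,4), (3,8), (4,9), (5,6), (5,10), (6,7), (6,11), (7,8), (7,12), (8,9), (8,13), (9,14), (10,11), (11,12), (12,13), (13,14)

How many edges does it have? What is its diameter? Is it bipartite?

A 3x5 grid has 10 vertical edges and 12 horizontal edges.
Total edges = 10 + 12 = 22.
Diameter = (3-1) + (5-1) = 6 (corner to opposite corner).
Grid graphs are bipartite (checkerboard coloring).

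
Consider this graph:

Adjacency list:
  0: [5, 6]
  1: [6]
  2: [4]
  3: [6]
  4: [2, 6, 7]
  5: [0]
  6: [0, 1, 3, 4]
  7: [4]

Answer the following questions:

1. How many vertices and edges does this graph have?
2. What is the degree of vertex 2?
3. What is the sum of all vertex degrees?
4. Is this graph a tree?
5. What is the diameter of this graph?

Count: 8 vertices, 7 edges.
Vertex 2 has neighbors [4], degree = 1.
Handshaking lemma: 2 * 7 = 14.
A graph is a tree iff it is connected and has exactly n-1 edges. This graph is connected (all 8 vertices in one component) and has 8-1 = 7 edges. It is a tree.
Diameter (longest shortest path) = 4.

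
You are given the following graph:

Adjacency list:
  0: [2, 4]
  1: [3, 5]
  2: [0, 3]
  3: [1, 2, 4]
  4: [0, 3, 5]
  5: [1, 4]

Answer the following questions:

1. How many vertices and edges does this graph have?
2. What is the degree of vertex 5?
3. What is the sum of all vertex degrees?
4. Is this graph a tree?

Count: 6 vertices, 7 edges.
Vertex 5 has neighbors [1, 4], degree = 2.
Handshaking lemma: 2 * 7 = 14.
A tree on 6 vertices has 5 edges. This graph has 7 edges (2 extra). Not a tree.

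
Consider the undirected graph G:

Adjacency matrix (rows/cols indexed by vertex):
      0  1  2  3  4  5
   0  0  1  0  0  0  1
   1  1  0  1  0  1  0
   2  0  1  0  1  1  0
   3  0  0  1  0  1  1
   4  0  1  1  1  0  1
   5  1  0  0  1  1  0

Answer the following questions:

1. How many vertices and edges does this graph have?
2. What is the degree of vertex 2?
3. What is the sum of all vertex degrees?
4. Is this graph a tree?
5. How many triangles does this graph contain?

Count: 6 vertices, 9 edges.
Vertex 2 has neighbors [1, 3, 4], degree = 3.
Handshaking lemma: 2 * 9 = 18.
A tree on 6 vertices has 5 edges. This graph has 9 edges (4 extra). Not a tree.
Number of triangles = 3.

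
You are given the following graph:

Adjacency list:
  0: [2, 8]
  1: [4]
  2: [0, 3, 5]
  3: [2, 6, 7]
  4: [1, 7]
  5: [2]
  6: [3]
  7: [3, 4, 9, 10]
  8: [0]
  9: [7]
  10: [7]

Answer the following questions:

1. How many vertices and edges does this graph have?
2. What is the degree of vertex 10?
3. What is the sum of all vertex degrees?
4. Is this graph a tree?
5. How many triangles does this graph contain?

Count: 11 vertices, 10 edges.
Vertex 10 has neighbors [7], degree = 1.
Handshaking lemma: 2 * 10 = 20.
A graph is a tree iff it is connected and has exactly n-1 edges. This graph is connected (all 11 vertices in one component) and has 11-1 = 10 edges. It is a tree.
Number of triangles = 0.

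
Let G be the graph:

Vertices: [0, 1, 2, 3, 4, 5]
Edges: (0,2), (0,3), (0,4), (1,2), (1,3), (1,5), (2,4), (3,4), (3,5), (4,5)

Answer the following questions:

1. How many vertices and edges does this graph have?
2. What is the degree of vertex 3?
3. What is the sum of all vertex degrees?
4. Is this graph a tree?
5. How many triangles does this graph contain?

Count: 6 vertices, 10 edges.
Vertex 3 has neighbors [0, 1, 4, 5], degree = 4.
Handshaking lemma: 2 * 10 = 20.
A tree on 6 vertices has 5 edges. This graph has 10 edges (5 extra). Not a tree.
Number of triangles = 4.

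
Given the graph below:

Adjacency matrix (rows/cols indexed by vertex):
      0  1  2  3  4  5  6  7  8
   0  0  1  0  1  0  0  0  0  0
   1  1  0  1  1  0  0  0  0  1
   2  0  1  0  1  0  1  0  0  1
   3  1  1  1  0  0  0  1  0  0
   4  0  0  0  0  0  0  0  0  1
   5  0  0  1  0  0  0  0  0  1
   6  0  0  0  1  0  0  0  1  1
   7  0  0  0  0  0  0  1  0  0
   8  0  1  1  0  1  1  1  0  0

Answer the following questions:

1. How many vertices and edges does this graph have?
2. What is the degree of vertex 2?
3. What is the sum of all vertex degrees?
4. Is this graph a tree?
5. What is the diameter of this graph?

Count: 9 vertices, 13 edges.
Vertex 2 has neighbors [1, 3, 5, 8], degree = 4.
Handshaking lemma: 2 * 13 = 26.
A tree on 9 vertices has 8 edges. This graph has 13 edges (5 extra). Not a tree.
Diameter (longest shortest path) = 3.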